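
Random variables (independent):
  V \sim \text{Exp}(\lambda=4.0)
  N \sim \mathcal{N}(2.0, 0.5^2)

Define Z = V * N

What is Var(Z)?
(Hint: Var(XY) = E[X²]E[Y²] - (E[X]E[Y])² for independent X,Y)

Var(XY) = E[X²]E[Y²] - (E[X]E[Y])²
E[V] = 0.25, Var(V) = 0.0625
E[N] = 2, Var(N) = 0.25
E[V²] = 0.0625 + 0.25² = 0.125
E[N²] = 0.25 + 2² = 4.25
Var(Z) = 0.125*4.25 - (0.25*2)²
= 0.53125 - 0.25 = 0.28125

0.28125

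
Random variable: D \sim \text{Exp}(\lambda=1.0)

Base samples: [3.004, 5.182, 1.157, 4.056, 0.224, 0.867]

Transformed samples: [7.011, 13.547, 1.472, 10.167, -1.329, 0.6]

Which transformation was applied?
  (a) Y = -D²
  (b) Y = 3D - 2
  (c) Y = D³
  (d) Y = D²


Checking option (b) Y = 3D - 2:
  D = 3.004 -> Y = 7.011 ✓
  D = 5.182 -> Y = 13.547 ✓
  D = 1.157 -> Y = 1.472 ✓
All samples match this transformation.

(b) 3D - 2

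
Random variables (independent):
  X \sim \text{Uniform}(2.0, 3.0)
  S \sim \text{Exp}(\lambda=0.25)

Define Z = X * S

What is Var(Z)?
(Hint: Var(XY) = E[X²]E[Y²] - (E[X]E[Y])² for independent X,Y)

Var(XY) = E[X²]E[Y²] - (E[X]E[Y])²
E[X] = 2.5, Var(X) = 0.083333333
E[S] = 4, Var(S) = 16
E[X²] = 0.083333333 + 2.5² = 6.3333333
E[S²] = 16 + 4² = 32
Var(Z) = 6.3333333*32 - (2.5*4)²
= 202.66667 - 100 = 102.66667

102.66667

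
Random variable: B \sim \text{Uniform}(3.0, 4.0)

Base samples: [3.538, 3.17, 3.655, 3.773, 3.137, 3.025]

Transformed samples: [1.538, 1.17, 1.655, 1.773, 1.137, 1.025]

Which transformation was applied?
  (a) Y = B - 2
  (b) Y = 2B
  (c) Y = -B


Checking option (a) Y = B - 2:
  B = 3.538 -> Y = 1.538 ✓
  B = 3.17 -> Y = 1.17 ✓
  B = 3.655 -> Y = 1.655 ✓
All samples match this transformation.

(a) B - 2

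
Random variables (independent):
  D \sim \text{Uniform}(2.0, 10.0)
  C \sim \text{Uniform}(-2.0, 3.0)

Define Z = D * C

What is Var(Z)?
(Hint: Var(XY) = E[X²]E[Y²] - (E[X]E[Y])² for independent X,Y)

Var(XY) = E[X²]E[Y²] - (E[X]E[Y])²
E[D] = 6, Var(D) = 5.3333333
E[C] = 0.5, Var(C) = 2.0833333
E[D²] = 5.3333333 + 6² = 41.333333
E[C²] = 2.0833333 + 0.5² = 2.3333333
Var(Z) = 41.333333*2.3333333 - (6*0.5)²
= 96.444444 - 9 = 87.444444

87.444444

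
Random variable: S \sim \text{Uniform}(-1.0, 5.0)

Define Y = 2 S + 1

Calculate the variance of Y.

For Y = aS + b: Var(Y) = a² * Var(S)
Var(S) = (5 + 1)^2/12 = 3
Var(Y) = 2² * 3 = 4 * 3 = 12

12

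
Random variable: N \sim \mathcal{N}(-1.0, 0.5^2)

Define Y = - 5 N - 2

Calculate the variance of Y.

For Y = aN + b: Var(Y) = a² * Var(N)
Var(N) = 0.5^2 = 0.25
Var(Y) = (-5)² * 0.25 = 25 * 0.25 = 6.25

6.25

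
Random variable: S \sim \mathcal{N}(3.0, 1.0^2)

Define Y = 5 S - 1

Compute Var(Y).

For Y = aS + b: Var(Y) = a² * Var(S)
Var(S) = 1.0^2 = 1
Var(Y) = 5² * 1 = 25 * 1 = 25

25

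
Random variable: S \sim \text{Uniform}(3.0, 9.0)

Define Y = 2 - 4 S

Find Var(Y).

For Y = aS + b: Var(Y) = a² * Var(S)
Var(S) = (9 - 3)^2/12 = 3
Var(Y) = (-4)² * 3 = 16 * 3 = 48

48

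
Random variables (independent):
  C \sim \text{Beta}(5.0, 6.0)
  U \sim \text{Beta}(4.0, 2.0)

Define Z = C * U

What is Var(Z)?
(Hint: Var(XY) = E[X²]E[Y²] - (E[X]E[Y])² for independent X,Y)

Var(XY) = E[X²]E[Y²] - (E[X]E[Y])²
E[C] = 0.45454545, Var(C) = 0.020661157
E[U] = 0.66666667, Var(U) = 0.031746032
E[C²] = 0.020661157 + 0.45454545² = 0.22727273
E[U²] = 0.031746032 + 0.66666667² = 0.47619048
Var(Z) = 0.22727273*0.47619048 - (0.45454545*0.66666667)²
= 0.10822511 - 0.091827365 = 0.016397744

0.016397744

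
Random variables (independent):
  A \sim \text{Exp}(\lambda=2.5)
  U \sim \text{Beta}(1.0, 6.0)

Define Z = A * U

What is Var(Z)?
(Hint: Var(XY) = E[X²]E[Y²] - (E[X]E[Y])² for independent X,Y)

Var(XY) = E[X²]E[Y²] - (E[X]E[Y])²
E[A] = 0.4, Var(A) = 0.16
E[U] = 0.14285714, Var(U) = 0.015306122
E[A²] = 0.16 + 0.4² = 0.32
E[U²] = 0.015306122 + 0.14285714² = 0.035714286
Var(Z) = 0.32*0.035714286 - (0.4*0.14285714)²
= 0.011428571 - 0.0032653061 = 0.0081632653

0.0081632653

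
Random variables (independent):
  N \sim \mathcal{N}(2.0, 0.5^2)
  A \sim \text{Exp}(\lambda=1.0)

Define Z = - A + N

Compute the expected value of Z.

E[Z] = 1*E[N] - 1*E[A]
E[N] = 2
E[A] = 1
E[Z] = 1*2 - 1*1 = 1

1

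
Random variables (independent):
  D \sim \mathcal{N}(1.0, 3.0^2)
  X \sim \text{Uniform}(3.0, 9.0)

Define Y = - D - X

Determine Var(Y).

For independent RVs: Var(aX + bY) = a²Var(X) + b²Var(Y)
Var(D) = 9
Var(X) = 3
Var(Y) = (-1)²*9 + (-1)²*3
= 1*9 + 1*3 = 12

12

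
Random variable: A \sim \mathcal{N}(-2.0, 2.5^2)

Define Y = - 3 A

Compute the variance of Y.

For Y = aA + b: Var(Y) = a² * Var(A)
Var(A) = 2.5^2 = 6.25
Var(Y) = (-3)² * 6.25 = 9 * 6.25 = 56.25

56.25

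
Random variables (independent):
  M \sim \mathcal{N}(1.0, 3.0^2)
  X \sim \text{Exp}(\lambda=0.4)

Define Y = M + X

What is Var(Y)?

For independent RVs: Var(aX + bY) = a²Var(X) + b²Var(Y)
Var(M) = 9
Var(X) = 6.25
Var(Y) = 1²*9 + 1²*6.25
= 1*9 + 1*6.25 = 15.25

15.25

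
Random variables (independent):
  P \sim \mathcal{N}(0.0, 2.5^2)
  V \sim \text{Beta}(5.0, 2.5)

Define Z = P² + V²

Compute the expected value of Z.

E[Z] = E[P²] + E[V²]
E[P²] = Var(P) + E[P]² = 6.25 + 0 = 6.25
E[V²] = Var(V) + E[V]² = 0.026143791 + 0.44444444 = 0.47058824
E[Z] = 6.25 + 0.47058824 = 6.7205882

6.7205882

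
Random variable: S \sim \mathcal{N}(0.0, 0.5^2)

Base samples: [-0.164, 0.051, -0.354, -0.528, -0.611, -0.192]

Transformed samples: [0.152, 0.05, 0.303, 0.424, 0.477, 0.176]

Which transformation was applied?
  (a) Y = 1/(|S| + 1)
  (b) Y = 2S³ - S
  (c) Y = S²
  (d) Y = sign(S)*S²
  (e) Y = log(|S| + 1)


Checking option (e) Y = log(|S| + 1):
  S = -0.164 -> Y = 0.152 ✓
  S = 0.051 -> Y = 0.05 ✓
  S = -0.354 -> Y = 0.303 ✓
All samples match this transformation.

(e) log(|S| + 1)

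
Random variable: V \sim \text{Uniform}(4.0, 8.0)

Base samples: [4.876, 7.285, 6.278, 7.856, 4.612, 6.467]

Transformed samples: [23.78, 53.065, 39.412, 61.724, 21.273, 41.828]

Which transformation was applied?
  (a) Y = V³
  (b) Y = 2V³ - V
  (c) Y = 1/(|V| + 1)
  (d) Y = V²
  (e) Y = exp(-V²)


Checking option (d) Y = V²:
  V = 4.876 -> Y = 23.78 ✓
  V = 7.285 -> Y = 53.065 ✓
  V = 6.278 -> Y = 39.412 ✓
All samples match this transformation.

(d) V²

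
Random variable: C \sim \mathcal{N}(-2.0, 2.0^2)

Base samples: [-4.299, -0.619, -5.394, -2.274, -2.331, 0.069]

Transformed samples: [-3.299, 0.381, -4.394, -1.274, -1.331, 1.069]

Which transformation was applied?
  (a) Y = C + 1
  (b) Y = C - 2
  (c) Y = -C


Checking option (a) Y = C + 1:
  C = -4.299 -> Y = -3.299 ✓
  C = -0.619 -> Y = 0.381 ✓
  C = -5.394 -> Y = -4.394 ✓
All samples match this transformation.

(a) C + 1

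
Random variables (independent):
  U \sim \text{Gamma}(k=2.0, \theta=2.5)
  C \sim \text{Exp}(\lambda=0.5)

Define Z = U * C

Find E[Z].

For independent RVs: E[XY] = E[X]*E[Y]
E[U] = 5
E[C] = 2
E[Z] = 5 * 2 = 10

10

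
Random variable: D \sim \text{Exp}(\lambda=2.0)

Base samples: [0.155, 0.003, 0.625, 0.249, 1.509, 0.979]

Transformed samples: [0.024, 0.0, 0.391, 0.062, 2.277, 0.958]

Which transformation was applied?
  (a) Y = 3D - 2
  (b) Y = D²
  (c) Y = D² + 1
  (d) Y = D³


Checking option (b) Y = D²:
  D = 0.155 -> Y = 0.024 ✓
  D = 0.003 -> Y = 0.0 ✓
  D = 0.625 -> Y = 0.391 ✓
All samples match this transformation.

(b) D²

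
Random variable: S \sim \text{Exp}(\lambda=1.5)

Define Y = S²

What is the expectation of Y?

E[S²] = Var(S) + (E[S])² = 0.44444444 + 0.44444444 = 0.88888889

0.88888889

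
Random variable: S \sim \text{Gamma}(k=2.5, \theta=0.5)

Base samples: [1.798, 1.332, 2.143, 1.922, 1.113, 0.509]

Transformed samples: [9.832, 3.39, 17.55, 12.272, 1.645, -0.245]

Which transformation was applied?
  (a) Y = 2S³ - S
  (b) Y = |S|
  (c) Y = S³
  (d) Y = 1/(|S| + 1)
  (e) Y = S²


Checking option (a) Y = 2S³ - S:
  S = 1.798 -> Y = 9.832 ✓
  S = 1.332 -> Y = 3.39 ✓
  S = 2.143 -> Y = 17.55 ✓
All samples match this transformation.

(a) 2S³ - S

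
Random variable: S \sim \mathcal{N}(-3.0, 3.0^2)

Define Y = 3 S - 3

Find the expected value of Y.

For Y = 3S - 3:
E[Y] = 3 * E[S] - 3
E[S] = -3.0 = -3
E[Y] = 3 * (-3) - 3 = -12

-12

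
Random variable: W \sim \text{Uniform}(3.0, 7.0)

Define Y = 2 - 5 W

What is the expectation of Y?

For Y = -5W + 2:
E[Y] = -5 * E[W] + 2
E[W] = (3 + 7)/2 = 5
E[Y] = -5 * 5 + 2 = -23

-23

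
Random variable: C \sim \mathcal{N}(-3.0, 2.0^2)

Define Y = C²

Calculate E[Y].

Using E[X²] = Var(X) + (E[X])²:
E[C] = -3
Var(C) = 2.0^2 = 4
E[C²] = 4 + (-3)² = 4 + 9 = 13

13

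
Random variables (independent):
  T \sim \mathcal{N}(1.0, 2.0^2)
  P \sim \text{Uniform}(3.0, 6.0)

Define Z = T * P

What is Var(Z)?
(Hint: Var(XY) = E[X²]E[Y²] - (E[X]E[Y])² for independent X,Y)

Var(XY) = E[X²]E[Y²] - (E[X]E[Y])²
E[T] = 1, Var(T) = 4
E[P] = 4.5, Var(P) = 0.75
E[T²] = 4 + 1² = 5
E[P²] = 0.75 + 4.5² = 21
Var(Z) = 5*21 - (1*4.5)²
= 105 - 20.25 = 84.75

84.75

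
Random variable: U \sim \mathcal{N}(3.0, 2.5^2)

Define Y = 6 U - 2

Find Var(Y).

For Y = aU + b: Var(Y) = a² * Var(U)
Var(U) = 2.5^2 = 6.25
Var(Y) = 6² * 6.25 = 36 * 6.25 = 225

225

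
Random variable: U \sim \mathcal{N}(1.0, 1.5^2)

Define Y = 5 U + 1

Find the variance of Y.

For Y = aU + b: Var(Y) = a² * Var(U)
Var(U) = 1.5^2 = 2.25
Var(Y) = 5² * 2.25 = 25 * 2.25 = 56.25

56.25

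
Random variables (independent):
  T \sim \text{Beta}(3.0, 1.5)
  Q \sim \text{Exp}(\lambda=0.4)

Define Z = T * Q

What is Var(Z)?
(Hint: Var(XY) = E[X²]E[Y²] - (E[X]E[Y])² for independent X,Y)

Var(XY) = E[X²]E[Y²] - (E[X]E[Y])²
E[T] = 0.66666667, Var(T) = 0.04040404
E[Q] = 2.5, Var(Q) = 6.25
E[T²] = 0.04040404 + 0.66666667² = 0.48484848
E[Q²] = 6.25 + 2.5² = 12.5
Var(Z) = 0.48484848*12.5 - (0.66666667*2.5)²
= 6.0606061 - 2.7777778 = 3.2828283

3.2828283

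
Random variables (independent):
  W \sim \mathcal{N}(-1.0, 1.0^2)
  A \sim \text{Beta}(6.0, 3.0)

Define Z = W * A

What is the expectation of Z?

For independent RVs: E[XY] = E[X]*E[Y]
E[W] = -1
E[A] = 0.66666667
E[Z] = -1 * 0.66666667 = -0.66666667

-0.66666667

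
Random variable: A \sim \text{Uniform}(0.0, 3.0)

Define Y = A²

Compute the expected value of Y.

Using E[X²] = Var(X) + (E[X])²:
E[A] = 1.5
Var(A) = (3 - 0)^2/12 = 0.75
E[A²] = 0.75 + 1.5² = 0.75 + 2.25 = 3

3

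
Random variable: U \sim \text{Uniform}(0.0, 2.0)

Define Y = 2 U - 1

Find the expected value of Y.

For Y = 2U - 1:
E[Y] = 2 * E[U] - 1
E[U] = (0 + 2)/2 = 1
E[Y] = 2 * 1 - 1 = 1

1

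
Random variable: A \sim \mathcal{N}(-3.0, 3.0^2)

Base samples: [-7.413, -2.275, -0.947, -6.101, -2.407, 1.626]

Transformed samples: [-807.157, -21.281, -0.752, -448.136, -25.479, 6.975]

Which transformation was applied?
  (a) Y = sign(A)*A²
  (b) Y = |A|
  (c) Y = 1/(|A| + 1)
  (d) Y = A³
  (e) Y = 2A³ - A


Checking option (e) Y = 2A³ - A:
  A = -7.413 -> Y = -807.157 ✓
  A = -2.275 -> Y = -21.281 ✓
  A = -0.947 -> Y = -0.752 ✓
All samples match this transformation.

(e) 2A³ - A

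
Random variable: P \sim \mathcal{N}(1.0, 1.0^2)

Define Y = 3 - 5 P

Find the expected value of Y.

For Y = -5P + 3:
E[Y] = -5 * E[P] + 3
E[P] = 1.0 = 1
E[Y] = -5 * 1 + 3 = -2

-2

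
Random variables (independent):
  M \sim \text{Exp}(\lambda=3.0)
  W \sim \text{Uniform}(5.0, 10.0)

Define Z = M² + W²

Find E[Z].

E[Z] = E[M²] + E[W²]
E[M²] = Var(M) + E[M]² = 0.11111111 + 0.11111111 = 0.22222222
E[W²] = Var(W) + E[W]² = 2.0833333 + 56.25 = 58.333333
E[Z] = 0.22222222 + 58.333333 = 58.555556

58.555556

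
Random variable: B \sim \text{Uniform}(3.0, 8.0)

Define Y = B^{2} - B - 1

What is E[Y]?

E[Y] = 1*E[B²] - 1*E[B] - 1
E[B] = 5.5
E[B²] = Var(B) + (E[B])² = 2.0833333 + 30.25 = 32.333333
E[Y] = 1*32.333333 - 1*5.5 - 1 = 25.833333

25.833333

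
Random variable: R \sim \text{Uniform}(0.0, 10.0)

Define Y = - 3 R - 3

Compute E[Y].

For Y = -3R - 3:
E[Y] = -3 * E[R] - 3
E[R] = (0 + 10)/2 = 5
E[Y] = -3 * 5 - 3 = -18

-18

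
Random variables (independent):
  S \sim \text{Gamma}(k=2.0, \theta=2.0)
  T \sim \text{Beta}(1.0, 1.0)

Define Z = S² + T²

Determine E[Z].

E[Z] = E[S²] + E[T²]
E[S²] = Var(S) + E[S]² = 8 + 16 = 24
E[T²] = Var(T) + E[T]² = 0.083333333 + 0.25 = 0.33333333
E[Z] = 24 + 0.33333333 = 24.333333

24.333333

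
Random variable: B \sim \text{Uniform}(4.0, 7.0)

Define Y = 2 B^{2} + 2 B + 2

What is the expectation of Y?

E[Y] = 2*E[B²] + 2*E[B] + 2
E[B] = 5.5
E[B²] = Var(B) + (E[B])² = 0.75 + 30.25 = 31
E[Y] = 2*31 + 2*5.5 + 2 = 75

75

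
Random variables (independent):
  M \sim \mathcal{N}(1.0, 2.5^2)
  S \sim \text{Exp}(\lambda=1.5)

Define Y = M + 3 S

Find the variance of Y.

For independent RVs: Var(aX + bY) = a²Var(X) + b²Var(Y)
Var(M) = 6.25
Var(S) = 0.44444444
Var(Y) = 1²*6.25 + 3²*0.44444444
= 1*6.25 + 9*0.44444444 = 10.25

10.25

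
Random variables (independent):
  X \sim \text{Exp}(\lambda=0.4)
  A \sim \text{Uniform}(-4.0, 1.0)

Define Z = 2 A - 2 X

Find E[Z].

E[Z] = -2*E[X] + 2*E[A]
E[X] = 2.5
E[A] = -1.5
E[Z] = -2*2.5 + 2*(-1.5) = -8

-8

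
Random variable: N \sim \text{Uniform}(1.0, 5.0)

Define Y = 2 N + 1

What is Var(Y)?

For Y = aN + b: Var(Y) = a² * Var(N)
Var(N) = (5 - 1)^2/12 = 1.3333333
Var(Y) = 2² * 1.3333333 = 4 * 1.3333333 = 5.3333333

5.3333333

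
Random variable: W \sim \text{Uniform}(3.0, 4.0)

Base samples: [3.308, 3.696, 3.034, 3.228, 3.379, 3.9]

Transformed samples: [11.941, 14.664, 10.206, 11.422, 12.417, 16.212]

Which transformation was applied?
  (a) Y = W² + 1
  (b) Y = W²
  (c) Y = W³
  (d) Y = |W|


Checking option (a) Y = W² + 1:
  W = 3.308 -> Y = 11.941 ✓
  W = 3.696 -> Y = 14.664 ✓
  W = 3.034 -> Y = 10.206 ✓
All samples match this transformation.

(a) W² + 1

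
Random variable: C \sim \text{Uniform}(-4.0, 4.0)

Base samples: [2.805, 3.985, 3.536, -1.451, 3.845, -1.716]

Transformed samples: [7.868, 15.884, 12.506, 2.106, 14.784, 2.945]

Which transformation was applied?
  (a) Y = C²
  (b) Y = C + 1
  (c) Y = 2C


Checking option (a) Y = C²:
  C = 2.805 -> Y = 7.868 ✓
  C = 3.985 -> Y = 15.884 ✓
  C = 3.536 -> Y = 12.506 ✓
All samples match this transformation.

(a) C²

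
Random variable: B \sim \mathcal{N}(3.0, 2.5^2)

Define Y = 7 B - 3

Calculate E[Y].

For Y = 7B - 3:
E[Y] = 7 * E[B] - 3
E[B] = 3.0 = 3
E[Y] = 7 * 3 - 3 = 18

18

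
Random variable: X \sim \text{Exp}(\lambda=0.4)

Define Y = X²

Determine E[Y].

Using E[X²] = Var(X) + (E[X])²:
E[X] = 2.5
Var(X) = 1/0.4^2 = 6.25
E[X²] = 6.25 + 2.5² = 6.25 + 6.25 = 12.5

12.5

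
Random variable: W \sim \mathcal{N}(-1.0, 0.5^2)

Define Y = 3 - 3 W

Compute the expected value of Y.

For Y = -3W + 3:
E[Y] = -3 * E[W] + 3
E[W] = -1.0 = -1
E[Y] = -3 * (-1) + 3 = 6

6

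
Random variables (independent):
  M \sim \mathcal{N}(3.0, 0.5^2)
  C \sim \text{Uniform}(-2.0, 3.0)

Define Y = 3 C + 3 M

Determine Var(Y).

For independent RVs: Var(aX + bY) = a²Var(X) + b²Var(Y)
Var(M) = 0.25
Var(C) = 2.0833333
Var(Y) = 3²*0.25 + 3²*2.0833333
= 9*0.25 + 9*2.0833333 = 21

21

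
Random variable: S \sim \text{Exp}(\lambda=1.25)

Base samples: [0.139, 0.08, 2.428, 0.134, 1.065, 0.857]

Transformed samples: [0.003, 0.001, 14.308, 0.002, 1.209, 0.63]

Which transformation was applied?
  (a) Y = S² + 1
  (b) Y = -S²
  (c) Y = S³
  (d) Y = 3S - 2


Checking option (c) Y = S³:
  S = 0.139 -> Y = 0.003 ✓
  S = 0.08 -> Y = 0.001 ✓
  S = 2.428 -> Y = 14.308 ✓
All samples match this transformation.

(c) S³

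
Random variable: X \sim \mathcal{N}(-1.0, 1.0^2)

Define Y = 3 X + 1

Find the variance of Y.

For Y = aX + b: Var(Y) = a² * Var(X)
Var(X) = 1.0^2 = 1
Var(Y) = 3² * 1 = 9 * 1 = 9

9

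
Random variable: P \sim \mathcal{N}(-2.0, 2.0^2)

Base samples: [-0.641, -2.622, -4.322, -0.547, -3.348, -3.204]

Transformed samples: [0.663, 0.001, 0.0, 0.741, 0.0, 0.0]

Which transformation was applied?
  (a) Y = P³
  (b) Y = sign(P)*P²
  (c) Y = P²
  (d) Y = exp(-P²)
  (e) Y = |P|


Checking option (d) Y = exp(-P²):
  P = -0.641 -> Y = 0.663 ✓
  P = -2.622 -> Y = 0.001 ✓
  P = -4.322 -> Y = 0.0 ✓
All samples match this transformation.

(d) exp(-P²)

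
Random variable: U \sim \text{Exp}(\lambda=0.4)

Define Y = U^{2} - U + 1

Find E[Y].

E[Y] = 1*E[U²] - 1*E[U] + 1
E[U] = 2.5
E[U²] = Var(U) + (E[U])² = 6.25 + 6.25 = 12.5
E[Y] = 1*12.5 - 1*2.5 + 1 = 11

11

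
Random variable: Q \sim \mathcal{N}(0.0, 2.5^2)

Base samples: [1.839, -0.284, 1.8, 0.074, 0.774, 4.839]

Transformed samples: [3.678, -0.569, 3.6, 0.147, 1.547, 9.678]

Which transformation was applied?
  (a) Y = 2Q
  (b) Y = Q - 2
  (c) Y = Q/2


Checking option (a) Y = 2Q:
  Q = 1.839 -> Y = 3.678 ✓
  Q = -0.284 -> Y = -0.569 ✓
  Q = 1.8 -> Y = 3.6 ✓
All samples match this transformation.

(a) 2Q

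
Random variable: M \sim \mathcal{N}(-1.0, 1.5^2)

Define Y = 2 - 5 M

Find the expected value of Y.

For Y = -5M + 2:
E[Y] = -5 * E[M] + 2
E[M] = -1.0 = -1
E[Y] = -5 * (-1) + 2 = 7

7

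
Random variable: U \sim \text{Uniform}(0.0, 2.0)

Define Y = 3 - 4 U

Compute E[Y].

For Y = -4U + 3:
E[Y] = -4 * E[U] + 3
E[U] = (0 + 2)/2 = 1
E[Y] = -4 * 1 + 3 = -1

-1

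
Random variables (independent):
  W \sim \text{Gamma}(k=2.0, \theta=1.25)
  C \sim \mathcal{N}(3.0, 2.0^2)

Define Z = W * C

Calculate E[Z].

For independent RVs: E[XY] = E[X]*E[Y]
E[W] = 2.5
E[C] = 3
E[Z] = 2.5 * 3 = 7.5

7.5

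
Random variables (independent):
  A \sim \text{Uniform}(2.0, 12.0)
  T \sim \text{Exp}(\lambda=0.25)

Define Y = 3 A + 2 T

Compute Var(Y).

For independent RVs: Var(aX + bY) = a²Var(X) + b²Var(Y)
Var(A) = 8.3333333
Var(T) = 16
Var(Y) = 3²*8.3333333 + 2²*16
= 9*8.3333333 + 4*16 = 139

139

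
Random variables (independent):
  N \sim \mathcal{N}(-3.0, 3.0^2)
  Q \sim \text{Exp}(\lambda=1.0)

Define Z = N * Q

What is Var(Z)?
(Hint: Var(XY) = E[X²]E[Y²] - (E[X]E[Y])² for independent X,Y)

Var(XY) = E[X²]E[Y²] - (E[X]E[Y])²
E[N] = -3, Var(N) = 9
E[Q] = 1, Var(Q) = 1
E[N²] = 9 + (-3)² = 18
E[Q²] = 1 + 1² = 2
Var(Z) = 18*2 - (-3*1)²
= 36 - 9 = 27

27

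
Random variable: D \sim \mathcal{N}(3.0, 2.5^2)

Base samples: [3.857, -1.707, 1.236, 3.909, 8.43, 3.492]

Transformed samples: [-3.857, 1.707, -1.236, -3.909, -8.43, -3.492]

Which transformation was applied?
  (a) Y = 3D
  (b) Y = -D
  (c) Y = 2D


Checking option (b) Y = -D:
  D = 3.857 -> Y = -3.857 ✓
  D = -1.707 -> Y = 1.707 ✓
  D = 1.236 -> Y = -1.236 ✓
All samples match this transformation.

(b) -D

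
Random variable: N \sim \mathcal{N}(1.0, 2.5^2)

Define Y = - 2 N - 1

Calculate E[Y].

For Y = -2N - 1:
E[Y] = -2 * E[N] - 1
E[N] = 1.0 = 1
E[Y] = -2 * 1 - 1 = -3

-3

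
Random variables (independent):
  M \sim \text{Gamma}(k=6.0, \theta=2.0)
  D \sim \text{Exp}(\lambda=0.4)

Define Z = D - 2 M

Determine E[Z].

E[Z] = -2*E[M] + 1*E[D]
E[M] = 12
E[D] = 2.5
E[Z] = -2*12 + 1*2.5 = -21.5

-21.5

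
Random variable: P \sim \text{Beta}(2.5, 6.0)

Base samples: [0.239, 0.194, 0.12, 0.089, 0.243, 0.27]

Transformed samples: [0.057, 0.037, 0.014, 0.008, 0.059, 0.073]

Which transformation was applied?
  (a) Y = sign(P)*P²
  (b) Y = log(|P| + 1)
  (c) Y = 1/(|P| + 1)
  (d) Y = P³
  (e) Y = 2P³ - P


Checking option (a) Y = sign(P)*P²:
  P = 0.239 -> Y = 0.057 ✓
  P = 0.194 -> Y = 0.037 ✓
  P = 0.12 -> Y = 0.014 ✓
All samples match this transformation.

(a) sign(P)*P²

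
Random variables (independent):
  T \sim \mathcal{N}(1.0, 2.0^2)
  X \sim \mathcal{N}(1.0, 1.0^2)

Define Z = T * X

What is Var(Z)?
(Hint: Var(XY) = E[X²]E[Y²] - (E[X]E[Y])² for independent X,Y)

Var(XY) = E[X²]E[Y²] - (E[X]E[Y])²
E[T] = 1, Var(T) = 4
E[X] = 1, Var(X) = 1
E[T²] = 4 + 1² = 5
E[X²] = 1 + 1² = 2
Var(Z) = 5*2 - (1*1)²
= 10 - 1 = 9

9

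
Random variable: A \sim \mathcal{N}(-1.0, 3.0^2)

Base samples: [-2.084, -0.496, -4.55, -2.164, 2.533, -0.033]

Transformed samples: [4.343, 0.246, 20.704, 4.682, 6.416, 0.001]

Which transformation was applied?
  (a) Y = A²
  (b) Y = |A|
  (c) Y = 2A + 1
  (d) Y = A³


Checking option (a) Y = A²:
  A = -2.084 -> Y = 4.343 ✓
  A = -0.496 -> Y = 0.246 ✓
  A = -4.55 -> Y = 20.704 ✓
All samples match this transformation.

(a) A²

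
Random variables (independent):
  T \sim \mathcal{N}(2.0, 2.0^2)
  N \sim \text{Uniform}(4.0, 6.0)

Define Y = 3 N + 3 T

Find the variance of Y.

For independent RVs: Var(aX + bY) = a²Var(X) + b²Var(Y)
Var(T) = 4
Var(N) = 0.33333333
Var(Y) = 3²*4 + 3²*0.33333333
= 9*4 + 9*0.33333333 = 39

39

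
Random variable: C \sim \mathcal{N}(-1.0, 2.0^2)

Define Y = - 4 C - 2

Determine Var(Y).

For Y = aC + b: Var(Y) = a² * Var(C)
Var(C) = 2.0^2 = 4
Var(Y) = (-4)² * 4 = 16 * 4 = 64

64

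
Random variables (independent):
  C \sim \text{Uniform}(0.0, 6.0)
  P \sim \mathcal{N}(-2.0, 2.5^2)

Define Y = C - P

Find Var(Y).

For independent RVs: Var(aX + bY) = a²Var(X) + b²Var(Y)
Var(C) = 3
Var(P) = 6.25
Var(Y) = 1²*3 + (-1)²*6.25
= 1*3 + 1*6.25 = 9.25

9.25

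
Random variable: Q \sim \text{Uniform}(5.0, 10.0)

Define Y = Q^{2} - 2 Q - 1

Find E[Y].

E[Y] = 1*E[Q²] - 2*E[Q] - 1
E[Q] = 7.5
E[Q²] = Var(Q) + (E[Q])² = 2.0833333 + 56.25 = 58.333333
E[Y] = 1*58.333333 - 2*7.5 - 1 = 42.333333

42.333333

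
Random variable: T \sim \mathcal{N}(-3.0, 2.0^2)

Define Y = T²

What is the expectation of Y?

E[T²] = Var(T) + (E[T])² = 4 + 9 = 13

13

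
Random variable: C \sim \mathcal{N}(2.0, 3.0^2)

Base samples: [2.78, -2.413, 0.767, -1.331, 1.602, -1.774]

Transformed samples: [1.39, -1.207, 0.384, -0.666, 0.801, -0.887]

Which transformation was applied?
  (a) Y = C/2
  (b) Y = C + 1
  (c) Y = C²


Checking option (a) Y = C/2:
  C = 2.78 -> Y = 1.39 ✓
  C = -2.413 -> Y = -1.207 ✓
  C = 0.767 -> Y = 0.384 ✓
All samples match this transformation.

(a) C/2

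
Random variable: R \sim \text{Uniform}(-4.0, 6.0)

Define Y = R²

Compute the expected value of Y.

E[R²] = Var(R) + (E[R])² = 8.3333333 + 1 = 9.3333333

9.3333333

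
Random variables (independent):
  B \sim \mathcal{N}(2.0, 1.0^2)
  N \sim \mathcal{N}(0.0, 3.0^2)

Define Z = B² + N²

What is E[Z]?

E[Z] = E[B²] + E[N²]
E[B²] = Var(B) + E[B]² = 1 + 4 = 5
E[N²] = Var(N) + E[N]² = 9 + 0 = 9
E[Z] = 5 + 9 = 14

14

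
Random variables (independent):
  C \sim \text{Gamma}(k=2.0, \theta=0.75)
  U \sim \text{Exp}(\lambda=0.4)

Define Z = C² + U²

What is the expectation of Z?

E[Z] = E[C²] + E[U²]
E[C²] = Var(C) + E[C]² = 1.125 + 2.25 = 3.375
E[U²] = Var(U) + E[U]² = 6.25 + 6.25 = 12.5
E[Z] = 3.375 + 12.5 = 15.875

15.875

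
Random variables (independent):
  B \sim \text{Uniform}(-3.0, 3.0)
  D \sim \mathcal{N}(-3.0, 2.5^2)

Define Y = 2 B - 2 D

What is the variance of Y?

For independent RVs: Var(aX + bY) = a²Var(X) + b²Var(Y)
Var(B) = 3
Var(D) = 6.25
Var(Y) = 2²*3 + (-2)²*6.25
= 4*3 + 4*6.25 = 37

37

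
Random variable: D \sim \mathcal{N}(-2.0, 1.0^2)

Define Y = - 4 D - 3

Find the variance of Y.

For Y = aD + b: Var(Y) = a² * Var(D)
Var(D) = 1.0^2 = 1
Var(Y) = (-4)² * 1 = 16 * 1 = 16

16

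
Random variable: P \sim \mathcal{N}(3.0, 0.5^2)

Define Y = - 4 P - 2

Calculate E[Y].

For Y = -4P - 2:
E[Y] = -4 * E[P] - 2
E[P] = 3.0 = 3
E[Y] = -4 * 3 - 2 = -14

-14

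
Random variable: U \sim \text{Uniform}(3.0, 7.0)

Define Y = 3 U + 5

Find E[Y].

For Y = 3U + 5:
E[Y] = 3 * E[U] + 5
E[U] = (3 + 7)/2 = 5
E[Y] = 3 * 5 + 5 = 20

20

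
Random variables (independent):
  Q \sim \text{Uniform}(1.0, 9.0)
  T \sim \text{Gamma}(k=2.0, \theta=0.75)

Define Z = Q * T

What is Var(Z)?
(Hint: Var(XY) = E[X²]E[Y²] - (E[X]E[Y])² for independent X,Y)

Var(XY) = E[X²]E[Y²] - (E[X]E[Y])²
E[Q] = 5, Var(Q) = 5.3333333
E[T] = 1.5, Var(T) = 1.125
E[Q²] = 5.3333333 + 5² = 30.333333
E[T²] = 1.125 + 1.5² = 3.375
Var(Z) = 30.333333*3.375 - (5*1.5)²
= 102.375 - 56.25 = 46.125

46.125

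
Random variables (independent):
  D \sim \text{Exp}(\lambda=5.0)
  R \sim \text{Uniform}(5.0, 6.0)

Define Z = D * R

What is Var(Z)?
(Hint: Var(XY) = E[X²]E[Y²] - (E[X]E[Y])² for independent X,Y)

Var(XY) = E[X²]E[Y²] - (E[X]E[Y])²
E[D] = 0.2, Var(D) = 0.04
E[R] = 5.5, Var(R) = 0.083333333
E[D²] = 0.04 + 0.2² = 0.08
E[R²] = 0.083333333 + 5.5² = 30.333333
Var(Z) = 0.08*30.333333 - (0.2*5.5)²
= 2.4266667 - 1.21 = 1.2166667

1.2166667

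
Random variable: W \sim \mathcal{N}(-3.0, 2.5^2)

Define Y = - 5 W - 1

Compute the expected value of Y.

For Y = -5W - 1:
E[Y] = -5 * E[W] - 1
E[W] = -3.0 = -3
E[Y] = -5 * (-3) - 1 = 14

14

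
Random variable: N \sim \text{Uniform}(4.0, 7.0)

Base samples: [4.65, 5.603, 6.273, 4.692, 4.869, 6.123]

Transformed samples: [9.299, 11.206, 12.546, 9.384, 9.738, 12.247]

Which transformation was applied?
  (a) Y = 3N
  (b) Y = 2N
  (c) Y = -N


Checking option (b) Y = 2N:
  N = 4.65 -> Y = 9.299 ✓
  N = 5.603 -> Y = 11.206 ✓
  N = 6.273 -> Y = 12.546 ✓
All samples match this transformation.

(b) 2N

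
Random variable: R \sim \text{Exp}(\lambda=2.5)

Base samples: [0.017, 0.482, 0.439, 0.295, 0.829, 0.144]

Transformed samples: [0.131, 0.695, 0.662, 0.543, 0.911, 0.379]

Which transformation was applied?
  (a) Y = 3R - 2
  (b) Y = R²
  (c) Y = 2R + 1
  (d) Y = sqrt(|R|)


Checking option (d) Y = sqrt(|R|):
  R = 0.017 -> Y = 0.131 ✓
  R = 0.482 -> Y = 0.695 ✓
  R = 0.439 -> Y = 0.662 ✓
All samples match this transformation.

(d) sqrt(|R|)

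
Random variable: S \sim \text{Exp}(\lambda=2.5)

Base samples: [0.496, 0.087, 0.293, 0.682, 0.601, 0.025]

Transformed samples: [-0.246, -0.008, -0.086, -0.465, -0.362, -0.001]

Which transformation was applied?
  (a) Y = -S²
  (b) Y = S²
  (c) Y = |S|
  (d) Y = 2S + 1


Checking option (a) Y = -S²:
  S = 0.496 -> Y = -0.246 ✓
  S = 0.087 -> Y = -0.008 ✓
  S = 0.293 -> Y = -0.086 ✓
All samples match this transformation.

(a) -S²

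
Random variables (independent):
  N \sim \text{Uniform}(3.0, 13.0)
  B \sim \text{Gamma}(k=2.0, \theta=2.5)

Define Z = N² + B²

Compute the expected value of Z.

E[Z] = E[N²] + E[B²]
E[N²] = Var(N) + E[N]² = 8.3333333 + 64 = 72.333333
E[B²] = Var(B) + E[B]² = 12.5 + 25 = 37.5
E[Z] = 72.333333 + 37.5 = 109.83333

109.83333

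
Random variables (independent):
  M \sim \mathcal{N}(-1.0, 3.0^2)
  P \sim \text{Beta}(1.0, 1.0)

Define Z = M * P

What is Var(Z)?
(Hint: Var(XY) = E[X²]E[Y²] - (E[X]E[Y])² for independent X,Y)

Var(XY) = E[X²]E[Y²] - (E[X]E[Y])²
E[M] = -1, Var(M) = 9
E[P] = 0.5, Var(P) = 0.083333333
E[M²] = 9 + (-1)² = 10
E[P²] = 0.083333333 + 0.5² = 0.33333333
Var(Z) = 10*0.33333333 - (-1*0.5)²
= 3.3333333 - 0.25 = 3.0833333

3.0833333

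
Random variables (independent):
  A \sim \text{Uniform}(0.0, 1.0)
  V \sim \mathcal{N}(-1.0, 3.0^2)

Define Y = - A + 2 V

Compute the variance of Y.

For independent RVs: Var(aX + bY) = a²Var(X) + b²Var(Y)
Var(A) = 0.083333333
Var(V) = 9
Var(Y) = (-1)²*0.083333333 + 2²*9
= 1*0.083333333 + 4*9 = 36.083333

36.083333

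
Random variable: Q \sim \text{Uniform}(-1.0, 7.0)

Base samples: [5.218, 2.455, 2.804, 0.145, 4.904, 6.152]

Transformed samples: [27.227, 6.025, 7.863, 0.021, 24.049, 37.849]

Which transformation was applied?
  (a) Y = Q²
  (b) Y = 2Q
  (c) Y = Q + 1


Checking option (a) Y = Q²:
  Q = 5.218 -> Y = 27.227 ✓
  Q = 2.455 -> Y = 6.025 ✓
  Q = 2.804 -> Y = 7.863 ✓
All samples match this transformation.

(a) Q²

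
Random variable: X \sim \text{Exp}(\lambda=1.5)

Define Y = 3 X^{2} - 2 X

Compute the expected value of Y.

E[Y] = 3*E[X²] - 2*E[X]
E[X] = 0.66666667
E[X²] = Var(X) + (E[X])² = 0.44444444 + 0.44444444 = 0.88888889
E[Y] = 3*0.88888889 - 2*0.66666667 = 1.3333333

1.3333333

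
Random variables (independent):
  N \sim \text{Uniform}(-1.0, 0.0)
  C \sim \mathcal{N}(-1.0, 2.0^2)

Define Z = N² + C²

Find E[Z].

E[Z] = E[N²] + E[C²]
E[N²] = Var(N) + E[N]² = 0.083333333 + 0.25 = 0.33333333
E[C²] = Var(C) + E[C]² = 4 + 1 = 5
E[Z] = 0.33333333 + 5 = 5.3333333

5.3333333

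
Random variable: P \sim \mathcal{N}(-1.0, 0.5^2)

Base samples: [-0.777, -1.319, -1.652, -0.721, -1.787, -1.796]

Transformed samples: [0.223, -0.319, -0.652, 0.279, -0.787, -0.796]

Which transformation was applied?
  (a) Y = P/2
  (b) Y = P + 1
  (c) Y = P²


Checking option (b) Y = P + 1:
  P = -0.777 -> Y = 0.223 ✓
  P = -1.319 -> Y = -0.319 ✓
  P = -1.652 -> Y = -0.652 ✓
All samples match this transformation.

(b) P + 1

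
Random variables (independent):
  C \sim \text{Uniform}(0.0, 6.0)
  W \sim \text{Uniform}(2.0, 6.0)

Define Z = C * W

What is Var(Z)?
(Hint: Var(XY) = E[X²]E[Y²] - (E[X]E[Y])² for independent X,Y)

Var(XY) = E[X²]E[Y²] - (E[X]E[Y])²
E[C] = 3, Var(C) = 3
E[W] = 4, Var(W) = 1.3333333
E[C²] = 3 + 3² = 12
E[W²] = 1.3333333 + 4² = 17.333333
Var(Z) = 12*17.333333 - (3*4)²
= 208 - 144 = 64

64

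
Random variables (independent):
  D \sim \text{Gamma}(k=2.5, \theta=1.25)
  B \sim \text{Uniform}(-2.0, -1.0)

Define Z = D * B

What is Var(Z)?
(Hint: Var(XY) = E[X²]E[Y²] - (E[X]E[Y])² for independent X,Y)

Var(XY) = E[X²]E[Y²] - (E[X]E[Y])²
E[D] = 3.125, Var(D) = 3.90625
E[B] = -1.5, Var(B) = 0.083333333
E[D²] = 3.90625 + 3.125² = 13.671875
E[B²] = 0.083333333 + (-1.5)² = 2.3333333
Var(Z) = 13.671875*2.3333333 - (3.125*(-1.5))²
= 31.901042 - 21.972656 = 9.9283854

9.9283854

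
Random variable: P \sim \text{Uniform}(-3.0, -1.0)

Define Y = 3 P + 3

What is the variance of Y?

For Y = aP + b: Var(Y) = a² * Var(P)
Var(P) = (-1 + 3)^2/12 = 0.33333333
Var(Y) = 3² * 0.33333333 = 9 * 0.33333333 = 3

3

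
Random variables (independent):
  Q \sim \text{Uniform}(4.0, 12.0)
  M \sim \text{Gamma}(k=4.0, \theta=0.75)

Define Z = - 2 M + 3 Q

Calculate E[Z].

E[Z] = 3*E[Q] - 2*E[M]
E[Q] = 8
E[M] = 3
E[Z] = 3*8 - 2*3 = 18

18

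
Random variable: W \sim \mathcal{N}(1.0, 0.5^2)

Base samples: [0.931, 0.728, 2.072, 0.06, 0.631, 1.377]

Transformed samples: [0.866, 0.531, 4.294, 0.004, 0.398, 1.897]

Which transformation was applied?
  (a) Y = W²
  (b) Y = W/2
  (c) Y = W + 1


Checking option (a) Y = W²:
  W = 0.931 -> Y = 0.866 ✓
  W = 0.728 -> Y = 0.531 ✓
  W = 2.072 -> Y = 4.294 ✓
All samples match this transformation.

(a) W²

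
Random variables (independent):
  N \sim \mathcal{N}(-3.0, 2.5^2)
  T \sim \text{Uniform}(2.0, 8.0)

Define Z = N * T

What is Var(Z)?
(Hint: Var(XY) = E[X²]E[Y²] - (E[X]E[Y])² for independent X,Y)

Var(XY) = E[X²]E[Y²] - (E[X]E[Y])²
E[N] = -3, Var(N) = 6.25
E[T] = 5, Var(T) = 3
E[N²] = 6.25 + (-3)² = 15.25
E[T²] = 3 + 5² = 28
Var(Z) = 15.25*28 - (-3*5)²
= 427 - 225 = 202

202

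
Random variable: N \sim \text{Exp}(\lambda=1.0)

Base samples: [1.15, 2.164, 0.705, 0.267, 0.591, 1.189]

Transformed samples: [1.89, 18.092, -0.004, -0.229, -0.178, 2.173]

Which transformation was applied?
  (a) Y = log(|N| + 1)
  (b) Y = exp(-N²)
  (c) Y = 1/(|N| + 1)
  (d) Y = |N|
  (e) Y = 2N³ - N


Checking option (e) Y = 2N³ - N:
  N = 1.15 -> Y = 1.89 ✓
  N = 2.164 -> Y = 18.092 ✓
  N = 0.705 -> Y = -0.004 ✓
All samples match this transformation.

(e) 2N³ - N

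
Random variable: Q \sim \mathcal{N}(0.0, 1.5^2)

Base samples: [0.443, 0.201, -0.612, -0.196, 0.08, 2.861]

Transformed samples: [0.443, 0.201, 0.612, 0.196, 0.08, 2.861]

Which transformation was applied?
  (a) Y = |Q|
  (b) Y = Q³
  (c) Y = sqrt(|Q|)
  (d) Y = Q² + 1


Checking option (a) Y = |Q|:
  Q = 0.443 -> Y = 0.443 ✓
  Q = 0.201 -> Y = 0.201 ✓
  Q = -0.612 -> Y = 0.612 ✓
All samples match this transformation.

(a) |Q|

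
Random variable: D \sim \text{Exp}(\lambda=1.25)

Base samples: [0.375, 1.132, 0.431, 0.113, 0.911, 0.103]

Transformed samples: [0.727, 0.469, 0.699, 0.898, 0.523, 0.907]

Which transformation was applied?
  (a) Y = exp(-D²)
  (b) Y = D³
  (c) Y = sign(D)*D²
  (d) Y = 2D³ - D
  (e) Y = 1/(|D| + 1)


Checking option (e) Y = 1/(|D| + 1):
  D = 0.375 -> Y = 0.727 ✓
  D = 1.132 -> Y = 0.469 ✓
  D = 0.431 -> Y = 0.699 ✓
All samples match this transformation.

(e) 1/(|D| + 1)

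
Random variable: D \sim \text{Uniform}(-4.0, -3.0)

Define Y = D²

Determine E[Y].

Using E[X²] = Var(X) + (E[X])²:
E[D] = -3.5
Var(D) = (-3 + 4)^2/12 = 0.083333333
E[D²] = 0.083333333 + (-3.5)² = 0.083333333 + 12.25 = 12.333333

12.333333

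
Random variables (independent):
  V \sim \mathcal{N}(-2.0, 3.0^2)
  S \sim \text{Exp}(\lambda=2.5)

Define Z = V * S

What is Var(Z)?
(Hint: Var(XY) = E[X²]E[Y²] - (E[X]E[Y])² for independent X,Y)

Var(XY) = E[X²]E[Y²] - (E[X]E[Y])²
E[V] = -2, Var(V) = 9
E[S] = 0.4, Var(S) = 0.16
E[V²] = 9 + (-2)² = 13
E[S²] = 0.16 + 0.4² = 0.32
Var(Z) = 13*0.32 - (-2*0.4)²
= 4.16 - 0.64 = 3.52

3.52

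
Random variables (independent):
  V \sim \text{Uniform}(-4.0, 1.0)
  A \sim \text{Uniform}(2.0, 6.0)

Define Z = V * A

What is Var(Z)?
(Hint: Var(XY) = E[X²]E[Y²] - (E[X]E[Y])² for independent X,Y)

Var(XY) = E[X²]E[Y²] - (E[X]E[Y])²
E[V] = -1.5, Var(V) = 2.0833333
E[A] = 4, Var(A) = 1.3333333
E[V²] = 2.0833333 + (-1.5)² = 4.3333333
E[A²] = 1.3333333 + 4² = 17.333333
Var(Z) = 4.3333333*17.333333 - (-1.5*4)²
= 75.111111 - 36 = 39.111111

39.111111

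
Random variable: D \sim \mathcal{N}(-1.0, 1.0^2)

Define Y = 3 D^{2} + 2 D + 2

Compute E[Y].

E[Y] = 3*E[D²] + 2*E[D] + 2
E[D] = -1
E[D²] = Var(D) + (E[D])² = 1 + 1 = 2
E[Y] = 3*2 + 2*(-1) + 2 = 6

6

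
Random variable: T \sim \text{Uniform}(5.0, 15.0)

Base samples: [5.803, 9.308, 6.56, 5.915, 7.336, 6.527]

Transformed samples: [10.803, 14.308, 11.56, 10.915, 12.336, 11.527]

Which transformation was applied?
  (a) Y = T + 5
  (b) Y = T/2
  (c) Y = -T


Checking option (a) Y = T + 5:
  T = 5.803 -> Y = 10.803 ✓
  T = 9.308 -> Y = 14.308 ✓
  T = 6.56 -> Y = 11.56 ✓
All samples match this transformation.

(a) T + 5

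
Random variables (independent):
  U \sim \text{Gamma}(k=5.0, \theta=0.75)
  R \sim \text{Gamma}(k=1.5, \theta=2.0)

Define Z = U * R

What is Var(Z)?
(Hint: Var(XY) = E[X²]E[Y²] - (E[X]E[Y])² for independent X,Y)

Var(XY) = E[X²]E[Y²] - (E[X]E[Y])²
E[U] = 3.75, Var(U) = 2.8125
E[R] = 3, Var(R) = 6
E[U²] = 2.8125 + 3.75² = 16.875
E[R²] = 6 + 3² = 15
Var(Z) = 16.875*15 - (3.75*3)²
= 253.125 - 126.5625 = 126.5625

126.5625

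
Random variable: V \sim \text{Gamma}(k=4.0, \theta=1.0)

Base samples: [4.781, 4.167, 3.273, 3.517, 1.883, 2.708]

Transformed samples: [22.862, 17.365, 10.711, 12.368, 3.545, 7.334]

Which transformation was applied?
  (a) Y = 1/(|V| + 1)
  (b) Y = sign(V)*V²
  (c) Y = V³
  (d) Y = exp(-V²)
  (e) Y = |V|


Checking option (b) Y = sign(V)*V²:
  V = 4.781 -> Y = 22.862 ✓
  V = 4.167 -> Y = 17.365 ✓
  V = 3.273 -> Y = 10.711 ✓
All samples match this transformation.

(b) sign(V)*V²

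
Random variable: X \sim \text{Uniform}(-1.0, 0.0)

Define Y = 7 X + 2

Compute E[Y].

For Y = 7X + 2:
E[Y] = 7 * E[X] + 2
E[X] = (-1 + 0)/2 = -0.5
E[Y] = 7 * (-0.5) + 2 = -1.5

-1.5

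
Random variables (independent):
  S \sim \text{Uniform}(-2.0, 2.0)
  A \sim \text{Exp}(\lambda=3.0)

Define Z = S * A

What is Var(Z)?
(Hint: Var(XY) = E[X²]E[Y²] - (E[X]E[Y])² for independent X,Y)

Var(XY) = E[X²]E[Y²] - (E[X]E[Y])²
E[S] = 0, Var(S) = 1.3333333
E[A] = 0.33333333, Var(A) = 0.11111111
E[S²] = 1.3333333 + 0² = 1.3333333
E[A²] = 0.11111111 + 0.33333333² = 0.22222222
Var(Z) = 1.3333333*0.22222222 - (0*0.33333333)²
= 0.2962963 - 0 = 0.2962963

0.2962963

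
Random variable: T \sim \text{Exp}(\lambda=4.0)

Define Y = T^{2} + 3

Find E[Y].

E[Y] = 1*E[T²] + 3
E[T] = 0.25
E[T²] = Var(T) + (E[T])² = 0.0625 + 0.0625 = 0.125
E[Y] = 1*0.125 + 3 = 3.125

3.125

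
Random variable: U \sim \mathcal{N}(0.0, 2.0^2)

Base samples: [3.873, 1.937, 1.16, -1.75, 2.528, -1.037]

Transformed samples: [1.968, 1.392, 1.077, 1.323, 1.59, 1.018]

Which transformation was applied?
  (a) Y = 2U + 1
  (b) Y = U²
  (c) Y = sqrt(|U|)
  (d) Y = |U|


Checking option (c) Y = sqrt(|U|):
  U = 3.873 -> Y = 1.968 ✓
  U = 1.937 -> Y = 1.392 ✓
  U = 1.16 -> Y = 1.077 ✓
All samples match this transformation.

(c) sqrt(|U|)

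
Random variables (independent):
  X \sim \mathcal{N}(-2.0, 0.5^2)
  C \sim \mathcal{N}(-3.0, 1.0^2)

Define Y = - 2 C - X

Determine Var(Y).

For independent RVs: Var(aX + bY) = a²Var(X) + b²Var(Y)
Var(X) = 0.25
Var(C) = 1
Var(Y) = (-1)²*0.25 + (-2)²*1
= 1*0.25 + 4*1 = 4.25

4.25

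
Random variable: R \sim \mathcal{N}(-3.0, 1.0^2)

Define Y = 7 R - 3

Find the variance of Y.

For Y = aR + b: Var(Y) = a² * Var(R)
Var(R) = 1.0^2 = 1
Var(Y) = 7² * 1 = 49 * 1 = 49

49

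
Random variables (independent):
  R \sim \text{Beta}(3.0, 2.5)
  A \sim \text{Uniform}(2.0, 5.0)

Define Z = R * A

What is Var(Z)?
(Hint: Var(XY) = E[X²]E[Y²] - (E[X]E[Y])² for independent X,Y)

Var(XY) = E[X²]E[Y²] - (E[X]E[Y])²
E[R] = 0.54545455, Var(R) = 0.038143675
E[A] = 3.5, Var(A) = 0.75
E[R²] = 0.038143675 + 0.54545455² = 0.33566434
E[A²] = 0.75 + 3.5² = 13
Var(Z) = 0.33566434*13 - (0.54545455*3.5)²
= 4.3636364 - 3.6446281 = 0.71900826

0.71900826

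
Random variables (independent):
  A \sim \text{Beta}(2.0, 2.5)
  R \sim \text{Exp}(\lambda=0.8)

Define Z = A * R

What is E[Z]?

For independent RVs: E[XY] = E[X]*E[Y]
E[A] = 0.44444444
E[R] = 1.25
E[Z] = 0.44444444 * 1.25 = 0.55555556

0.55555556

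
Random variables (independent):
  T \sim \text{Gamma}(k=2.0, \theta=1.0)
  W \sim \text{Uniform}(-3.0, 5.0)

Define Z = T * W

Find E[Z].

For independent RVs: E[XY] = E[X]*E[Y]
E[T] = 2
E[W] = 1
E[Z] = 2 * 1 = 2

2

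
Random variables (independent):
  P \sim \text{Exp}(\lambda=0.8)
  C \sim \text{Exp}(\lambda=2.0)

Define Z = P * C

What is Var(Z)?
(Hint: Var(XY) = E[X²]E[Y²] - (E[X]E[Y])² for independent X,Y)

Var(XY) = E[X²]E[Y²] - (E[X]E[Y])²
E[P] = 1.25, Var(P) = 1.5625
E[C] = 0.5, Var(C) = 0.25
E[P²] = 1.5625 + 1.25² = 3.125
E[C²] = 0.25 + 0.5² = 0.5
Var(Z) = 3.125*0.5 - (1.25*0.5)²
= 1.5625 - 0.390625 = 1.171875

1.171875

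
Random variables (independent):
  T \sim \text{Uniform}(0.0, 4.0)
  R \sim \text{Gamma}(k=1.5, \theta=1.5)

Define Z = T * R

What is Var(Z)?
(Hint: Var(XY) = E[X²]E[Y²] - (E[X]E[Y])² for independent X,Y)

Var(XY) = E[X²]E[Y²] - (E[X]E[Y])²
E[T] = 2, Var(T) = 1.3333333
E[R] = 2.25, Var(R) = 3.375
E[T²] = 1.3333333 + 2² = 5.3333333
E[R²] = 3.375 + 2.25² = 8.4375
Var(Z) = 5.3333333*8.4375 - (2*2.25)²
= 45 - 20.25 = 24.75

24.75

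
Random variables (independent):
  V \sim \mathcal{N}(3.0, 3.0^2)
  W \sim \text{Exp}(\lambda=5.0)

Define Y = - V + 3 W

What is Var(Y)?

For independent RVs: Var(aX + bY) = a²Var(X) + b²Var(Y)
Var(V) = 9
Var(W) = 0.04
Var(Y) = (-1)²*9 + 3²*0.04
= 1*9 + 9*0.04 = 9.36

9.36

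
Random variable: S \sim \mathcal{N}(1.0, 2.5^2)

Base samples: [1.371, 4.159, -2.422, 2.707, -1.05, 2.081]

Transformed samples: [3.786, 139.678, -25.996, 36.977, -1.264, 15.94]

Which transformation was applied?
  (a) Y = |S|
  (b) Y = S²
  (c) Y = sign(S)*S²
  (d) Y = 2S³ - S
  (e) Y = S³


Checking option (d) Y = 2S³ - S:
  S = 1.371 -> Y = 3.786 ✓
  S = 4.159 -> Y = 139.678 ✓
  S = -2.422 -> Y = -25.996 ✓
All samples match this transformation.

(d) 2S³ - S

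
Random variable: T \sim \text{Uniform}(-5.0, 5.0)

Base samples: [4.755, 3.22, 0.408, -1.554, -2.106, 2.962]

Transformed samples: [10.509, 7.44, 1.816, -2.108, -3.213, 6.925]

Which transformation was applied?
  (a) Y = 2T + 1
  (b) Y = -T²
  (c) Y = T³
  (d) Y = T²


Checking option (a) Y = 2T + 1:
  T = 4.755 -> Y = 10.509 ✓
  T = 3.22 -> Y = 7.44 ✓
  T = 0.408 -> Y = 1.816 ✓
All samples match this transformation.

(a) 2T + 1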